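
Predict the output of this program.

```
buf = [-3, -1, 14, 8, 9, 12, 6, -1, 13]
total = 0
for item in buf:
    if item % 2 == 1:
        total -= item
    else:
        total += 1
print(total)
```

item=-3: odd, total = 0-(-3) = 3
item=-1: odd, total = 3-(-1) = 4
item=14: not odd, total = 4+1 = 5
item=8: not odd, total = 5+1 = 6
item=9: odd, total = 6-9 = -3
item=12: not odd, total = (-3)+1 = -2
item=6: not odd, total = (-2)+1 = -1
item=-1: odd, total = (-1)-(-1) = 0
item=13: odd, total = 0-13 = -13

-13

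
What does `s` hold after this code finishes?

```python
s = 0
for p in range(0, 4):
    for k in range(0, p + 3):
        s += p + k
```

66

p=0,k=0: s = 0+0 = 0
p=0,k=1: s = 0+1 = 1
p=0,k=2: s = 1+2 = 3
p=1,k=0: s = 3+1 = 4
p=1,k=1: s = 4+2 = 6
p=1,k=2: s = 6+3 = 9
p=1,k=3: s = 9+4 = 13
p=2,k=0: s = 13+2 = 15
p=2,k=1: s = 15+3 = 18
p=2,k=2: s = 18+4 = 22
p=2,k=3: s = 22+5 = 27
p=2,k=4: s = 27+6 = 33
p=3,k=0: s = 33+3 = 36
p=3,k=1: s = 36+4 = 40
p=3,k=2: s = 40+5 = 45
p=3,k=3: s = 45+6 = 51
p=3,k=4: s = 51+7 = 58
p=3,k=5: s = 58+8 = 66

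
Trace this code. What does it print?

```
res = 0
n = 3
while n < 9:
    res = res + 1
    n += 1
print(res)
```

6

n=3: res = 0+1 = 1
n=4: res = 1+1 = 2
n=5: res = 2+1 = 3
n=6: res = 3+1 = 4
n=7: res = 4+1 = 5
n=8: res = 5+1 = 6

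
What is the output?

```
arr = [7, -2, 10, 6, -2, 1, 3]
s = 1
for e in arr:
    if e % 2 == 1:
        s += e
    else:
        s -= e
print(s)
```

e=7: odd, s = 1+7 = 8
e=-2: not odd, s = 8-(-2) = 10
e=10: not odd, s = 10-10 = 0
e=6: not odd, s = 0-6 = -6
e=-2: not odd, s = (-6)-(-2) = -4
e=1: odd, s = (-4)+1 = -3
e=3: odd, s = (-3)+3 = 0

0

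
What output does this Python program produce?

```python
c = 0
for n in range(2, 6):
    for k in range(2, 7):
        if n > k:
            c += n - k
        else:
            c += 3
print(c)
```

52

n=2,k=2: not 2>2, c = 0+3 = 3
n=2,k=3: not 2>3, c = 3+3 = 6
n=2,k=4: not 2>4, c = 6+3 = 9
n=2,k=5: not 2>5, c = 9+3 = 12
n=2,k=6: not 2>6, c = 12+3 = 15
n=3,k=2: 3>2, c = 15+1 = 16
n=3,k=3: not 3>3, c = 16+3 = 19
n=3,k=4: not 3>4, c = 19+3 = 22
n=3,k=5: not 3>5, c = 22+3 = 25
n=3,k=6: not 3>6, c = 25+3 = 28
n=4,k=2: 4>2, c = 28+2 = 30
n=4,k=3: 4>3, c = 30+1 = 31
n=4,k=4: not 4>4, c = 31+3 = 34
n=4,k=5: not 4>5, c = 34+3 = 37
n=4,k=6: not 4>6, c = 37+3 = 40
n=5,k=2: 5>2, c = 40+3 = 43
n=5,k=3: 5>3, c = 43+2 = 45
n=5,k=4: 5>4, c = 45+1 = 46
n=5,k=5: not 5>5, c = 46+3 = 49
n=5,k=6: not 5>6, c = 49+3 = 52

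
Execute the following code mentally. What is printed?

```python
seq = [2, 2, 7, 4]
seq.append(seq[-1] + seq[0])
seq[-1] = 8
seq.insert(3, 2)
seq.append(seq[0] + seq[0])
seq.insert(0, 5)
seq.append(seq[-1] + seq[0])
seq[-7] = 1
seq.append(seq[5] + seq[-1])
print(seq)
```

append seq[-1]+seq[0] = 4+2 = 6 → [2, 2, 7, 4, 6]
seq[-1] = 8 → [2, 2, 7, 4, 8]
insert 2 at 3 → [2, 2, 7, 2, 4, 8]
append seq[0]+seq[0] = 2+2 = 4 → [2, 2, 7, 2, 4, 8, 4]
insert 5 at 0 → [5, 2, 2, 7, 2, 4, 8, 4]
append seq[-1]+seq[0] = 4+5 = 9 → [5, 2, 2, 7, 2, 4, 8, 4, 9]
seq[-7] = 1 → [5, 2, 1, 7, 2, 4, 8, 4, 9]
append seq[5]+seq[-1] = 4+9 = 13 → [5, 2, 1, 7, 2, 4, 8, 4, 9, 13]

[5, 2, 1, 7, 2, 4, 8, 4, 9, 13]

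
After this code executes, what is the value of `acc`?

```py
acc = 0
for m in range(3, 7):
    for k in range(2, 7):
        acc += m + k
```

170

m=3,k=2: acc = 0+5 = 5
m=3,k=3: acc = 5+6 = 11
m=3,k=4: acc = 11+7 = 18
m=3,k=5: acc = 18+8 = 26
m=3,k=6: acc = 26+9 = 35
m=4,k=2: acc = 35+6 = 41
m=4,k=3: acc = 41+7 = 48
m=4,k=4: acc = 48+8 = 56
m=4,k=5: acc = 56+9 = 65
m=4,k=6: acc = 65+10 = 75
m=5,k=2: acc = 75+7 = 82
m=5,k=3: acc = 82+8 = 90
m=5,k=4: acc = 90+9 = 99
m=5,k=5: acc = 99+10 = 109
m=5,k=6: acc = 109+11 = 120
m=6,k=2: acc = 120+8 = 128
m=6,k=3: acc = 128+9 = 137
m=6,k=4: acc = 137+10 = 147
m=6,k=5: acc = 147+11 = 158
m=6,k=6: acc = 158+12 = 170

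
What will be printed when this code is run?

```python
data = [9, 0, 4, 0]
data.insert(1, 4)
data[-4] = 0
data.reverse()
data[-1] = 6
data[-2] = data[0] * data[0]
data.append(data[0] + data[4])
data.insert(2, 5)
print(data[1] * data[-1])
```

24

insert 4 at 1 → [9, 4, 0, 4, 0]
data[-4] = 0 → [9, 0, 0, 4, 0]
reverse → [0, 4, 0, 0, 9]
data[-1] = 6 → [0, 4, 0, 0, 6]
data[-2] = data[0]*data[0] = 0*0 = 0 → [0, 4, 0, 0, 6]
append data[0]+data[4] = 0+6 = 6 → [0, 4, 0, 0, 6, 6]
insert 5 at 2 → [0, 4, 5, 0, 0, 6, 6]
data[1]*data[-1] = 4*6 = 24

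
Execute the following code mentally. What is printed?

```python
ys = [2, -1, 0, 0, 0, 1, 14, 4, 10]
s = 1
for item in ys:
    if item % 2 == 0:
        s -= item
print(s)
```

item=2: even, s = 1-2 = -1
item=-1: not even
item=0: even, s = (-1)-0 = -1
item=0: even, s = (-1)-0 = -1
item=0: even, s = (-1)-0 = -1
item=1: not even
item=14: even, s = (-1)-14 = -15
item=4: even, s = (-15)-4 = -19
item=10: even, s = (-19)-10 = -29

-29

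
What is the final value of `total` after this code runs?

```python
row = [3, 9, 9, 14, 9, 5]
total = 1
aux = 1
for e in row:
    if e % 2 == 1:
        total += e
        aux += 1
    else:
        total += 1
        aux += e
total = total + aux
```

e=3: odd, total = 1+3 = 4; aux=2
e=9: odd, total = 4+9 = 13; aux=3
e=9: odd, total = 13+9 = 22; aux=4
e=14: not odd, total = 22+1 = 23; aux=18
e=9: odd, total = 23+9 = 32; aux=19
e=5: odd, total = 32+5 = 37; aux=20
total+aux = 37+20 = 57

57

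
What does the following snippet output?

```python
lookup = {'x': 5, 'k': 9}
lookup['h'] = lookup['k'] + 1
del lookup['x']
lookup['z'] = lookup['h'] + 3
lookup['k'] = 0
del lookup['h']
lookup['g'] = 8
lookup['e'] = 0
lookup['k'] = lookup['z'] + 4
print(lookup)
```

lookup['h'] = lookup['k']+1 = 10 → {'x': 5, 'k': 9, 'h': 10}
del 'x' → {'k': 9, 'h': 10}
lookup['z'] = lookup['h']+3 = 13 → {'k': 9, 'h': 10, 'z': 13}
lookup['k'] = 0 → {'k': 0, 'h': 10, 'z': 13}
del 'h' → {'k': 0, 'z': 13}
lookup['g'] = 8 → {'k': 0, 'z': 13, 'g': 8}
lookup['e'] = 0 → {'k': 0, 'z': 13, 'g': 8, 'e': 0}
lookup['k'] = lookup['z']+4 = 17 → {'k': 17, 'z': 13, 'g': 8, 'e': 0}

{'k': 17, 'z': 13, 'g': 8, 'e': 0}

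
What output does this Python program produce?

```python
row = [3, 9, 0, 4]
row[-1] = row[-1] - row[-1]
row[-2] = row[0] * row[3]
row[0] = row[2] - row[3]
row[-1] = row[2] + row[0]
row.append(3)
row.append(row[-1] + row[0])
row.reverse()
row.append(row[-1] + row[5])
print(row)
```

[3, 3, 0, 0, 9, 0, 0]

row[-1] = row[-1]-row[-1] = 4-4 = 0 → [3, 9, 0, 0]
row[-2] = row[0]*row[3] = 3*0 = 0 → [3, 9, 0, 0]
row[0] = row[2]-row[3] = 0-0 = 0 → [0, 9, 0, 0]
row[-1] = row[2]+row[0] = 0+0 = 0 → [0, 9, 0, 0]
append 3 → [0, 9, 0, 0, 3]
append row[-1]+row[0] = 3+0 = 3 → [0, 9, 0, 0, 3, 3]
reverse → [3, 3, 0, 0, 9, 0]
append row[-1]+row[5] = 0+0 = 0 → [3, 3, 0, 0, 9, 0, 0]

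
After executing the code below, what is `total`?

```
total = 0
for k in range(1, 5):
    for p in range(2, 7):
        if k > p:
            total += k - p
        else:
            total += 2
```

k=1,p=2: not 1>2, total = 0+2 = 2
k=1,p=3: not 1>3, total = 2+2 = 4
k=1,p=4: not 1>4, total = 4+2 = 6
k=1,p=5: not 1>5, total = 6+2 = 8
k=1,p=6: not 1>6, total = 8+2 = 10
k=2,p=2: not 2>2, total = 10+2 = 12
k=2,p=3: not 2>3, total = 12+2 = 14
k=2,p=4: not 2>4, total = 14+2 = 16
k=2,p=5: not 2>5, total = 16+2 = 18
k=2,p=6: not 2>6, total = 18+2 = 20
k=3,p=2: 3>2, total = 20+1 = 21
k=3,p=3: not 3>3, total = 21+2 = 23
k=3,p=4: not 3>4, total = 23+2 = 25
k=3,p=5: not 3>5, total = 25+2 = 27
k=3,p=6: not 3>6, total = 27+2 = 29
k=4,p=2: 4>2, total = 29+2 = 31
k=4,p=3: 4>3, total = 31+1 = 32
k=4,p=4: not 4>4, total = 32+2 = 34
k=4,p=5: not 4>5, total = 34+2 = 36
k=4,p=6: not 4>6, total = 36+2 = 38

38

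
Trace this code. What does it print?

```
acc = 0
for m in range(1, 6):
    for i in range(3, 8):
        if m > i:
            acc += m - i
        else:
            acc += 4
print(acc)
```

m=1,i=3: not 1>3, acc = 0+4 = 4
m=1,i=4: not 1>4, acc = 4+4 = 8
m=1,i=5: not 1>5, acc = 8+4 = 12
m=1,i=6: not 1>6, acc = 12+4 = 16
m=1,i=7: not 1>7, acc = 16+4 = 20
m=2,i=3: not 2>3, acc = 20+4 = 24
m=2,i=4: not 2>4, acc = 24+4 = 28
m=2,i=5: not 2>5, acc = 28+4 = 32
m=2,i=6: not 2>6, acc = 32+4 = 36
m=2,i=7: not 2>7, acc = 36+4 = 40
m=3,i=3: not 3>3, acc = 40+4 = 44
m=3,i=4: not 3>4, acc = 44+4 = 48
m=3,i=5: not 3>5, acc = 48+4 = 52
m=3,i=6: not 3>6, acc = 52+4 = 56
m=3,i=7: not 3>7, acc = 56+4 = 60
m=4,i=3: 4>3, acc = 60+1 = 61
m=4,i=4: not 4>4, acc = 61+4 = 65
m=4,i=5: not 4>5, acc = 65+4 = 69
m=4,i=6: not 4>6, acc = 69+4 = 73
m=4,i=7: not 4>7, acc = 73+4 = 77
m=5,i=3: 5>3, acc = 77+2 = 79
m=5,i=4: 5>4, acc = 79+1 = 80
m=5,i=5: not 5>5, acc = 80+4 = 84
m=5,i=6: not 5>6, acc = 84+4 = 88
m=5,i=7: not 5>7, acc = 88+4 = 92

92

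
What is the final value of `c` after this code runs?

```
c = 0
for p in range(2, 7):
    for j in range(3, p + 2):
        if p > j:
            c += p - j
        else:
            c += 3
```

p=2,j=3: not 2>3, c = 0+3 = 3
p=3,j=3: not 3>3, c = 3+3 = 6
p=3,j=4: not 3>4, c = 6+3 = 9
p=4,j=3: 4>3, c = 9+1 = 10
p=4,j=4: not 4>4, c = 10+3 = 13
p=4,j=5: not 4>5, c = 13+3 = 16
p=5,j=3: 5>3, c = 16+2 = 18
p=5,j=4: 5>4, c = 18+1 = 19
p=5,j=5: not 5>5, c = 19+3 = 22
p=5,j=6: not 5>6, c = 22+3 = 25
p=6,j=3: 6>3, c = 25+3 = 28
p=6,j=4: 6>4, c = 28+2 = 30
p=6,j=5: 6>5, c = 30+1 = 31
p=6,j=6: not 6>6, c = 31+3 = 34
p=6,j=7: not 6>7, c = 34+3 = 37

37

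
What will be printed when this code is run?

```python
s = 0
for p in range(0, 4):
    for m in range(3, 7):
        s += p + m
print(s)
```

p=0,m=3: s = 0+3 = 3
p=0,m=4: s = 3+4 = 7
p=0,m=5: s = 7+5 = 12
p=0,m=6: s = 12+6 = 18
p=1,m=3: s = 18+4 = 22
p=1,m=4: s = 22+5 = 27
p=1,m=5: s = 27+6 = 33
p=1,m=6: s = 33+7 = 40
p=2,m=3: s = 40+5 = 45
p=2,m=4: s = 45+6 = 51
p=2,m=5: s = 51+7 = 58
p=2,m=6: s = 58+8 = 66
p=3,m=3: s = 66+6 = 72
p=3,m=4: s = 72+7 = 79
p=3,m=5: s = 79+8 = 87
p=3,m=6: s = 87+9 = 96

96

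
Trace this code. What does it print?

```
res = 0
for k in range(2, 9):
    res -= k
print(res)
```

k=2: res = 0-2 = -2
k=3: res = (-2)-3 = -5
k=4: res = (-5)-4 = -9
k=5: res = (-9)-5 = -14
k=6: res = (-14)-6 = -20
k=7: res = (-20)-7 = -27
k=8: res = (-27)-8 = -35

-35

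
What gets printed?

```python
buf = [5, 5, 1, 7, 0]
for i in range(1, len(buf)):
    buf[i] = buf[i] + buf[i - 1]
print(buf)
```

i=1: buf[1] = 5+5 = 10 → [5, 10, 1, 7, 0]
i=2: buf[2] = 1+10 = 11 → [5, 10, 11, 7, 0]
i=3: buf[3] = 7+11 = 18 → [5, 10, 11, 18, 0]
i=4: buf[4] = 0+18 = 18 → [5, 10, 11, 18, 18]

[5, 10, 11, 18, 18]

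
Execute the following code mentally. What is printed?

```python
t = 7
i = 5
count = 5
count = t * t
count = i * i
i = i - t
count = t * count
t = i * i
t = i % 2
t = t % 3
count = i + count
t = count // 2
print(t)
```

86

count = 7*7 = 49
count = 5*5 = 25
i = 5-7 = -2
count = 7*25 = 175
t = (-2)*(-2) = 4
t = (-2)%2 = 0
t = 0%3 = 0
count = (-2)+175 = 173
t = 173//2 = 86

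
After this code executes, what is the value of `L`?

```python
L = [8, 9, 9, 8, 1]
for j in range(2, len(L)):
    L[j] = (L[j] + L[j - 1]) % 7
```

j=2: L[2] = (9+9)%7 = 4 → [8, 9, 4, 8, 1]
j=3: L[3] = (8+4)%7 = 5 → [8, 9, 4, 5, 1]
j=4: L[4] = (1+5)%7 = 6 → [8, 9, 4, 5, 6]

[8, 9, 4, 5, 6]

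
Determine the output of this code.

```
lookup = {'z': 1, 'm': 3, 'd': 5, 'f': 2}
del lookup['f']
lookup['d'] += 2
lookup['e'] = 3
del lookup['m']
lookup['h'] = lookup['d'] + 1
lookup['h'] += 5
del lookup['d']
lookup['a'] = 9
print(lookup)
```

{'z': 1, 'e': 3, 'h': 13, 'a': 9}

del 'f' → {'z': 1, 'm': 3, 'd': 5}
lookup['d'] = 5+2 = 7 → {'z': 1, 'm': 3, 'd': 7}
lookup['e'] = 3 → {'z': 1, 'm': 3, 'd': 7, 'e': 3}
del 'm' → {'z': 1, 'd': 7, 'e': 3}
lookup['h'] = lookup['d']+1 = 8 → {'z': 1, 'd': 7, 'e': 3, 'h': 8}
lookup['h'] = 8+5 = 13 → {'z': 1, 'd': 7, 'e': 3, 'h': 13}
del 'd' → {'z': 1, 'e': 3, 'h': 13}
lookup['a'] = 9 → {'z': 1, 'e': 3, 'h': 13, 'a': 9}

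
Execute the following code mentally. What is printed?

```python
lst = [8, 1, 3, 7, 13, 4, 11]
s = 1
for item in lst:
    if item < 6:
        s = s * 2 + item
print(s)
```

item=8: not <6
item=1: <6, s = 1*2+1 = 3
item=3: <6, s = 3*2+3 = 9
item=7: not <6
item=13: not <6
item=4: <6, s = 9*2+4 = 22
item=11: not <6

22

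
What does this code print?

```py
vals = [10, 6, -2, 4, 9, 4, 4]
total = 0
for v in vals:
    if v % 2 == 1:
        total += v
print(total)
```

9

v=10: not odd
v=6: not odd
v=-2: not odd
v=4: not odd
v=9: odd, total = 0+9 = 9
v=4: not odd
v=4: not odd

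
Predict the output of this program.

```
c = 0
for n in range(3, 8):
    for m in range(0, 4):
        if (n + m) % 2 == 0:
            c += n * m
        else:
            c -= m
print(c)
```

66

n=3,m=0: odd sum, c = 0-0 = 0
n=3,m=1: even sum, c = 0+3 = 3
n=3,m=2: odd sum, c = 3-2 = 1
n=3,m=3: even sum, c = 1+9 = 10
n=4,m=0: even sum, c = 10+0 = 10
n=4,m=1: odd sum, c = 10-1 = 9
n=4,m=2: even sum, c = 9+8 = 17
n=4,m=3: odd sum, c = 17-3 = 14
n=5,m=0: odd sum, c = 14-0 = 14
n=5,m=1: even sum, c = 14+5 = 19
n=5,m=2: odd sum, c = 19-2 = 17
n=5,m=3: even sum, c = 17+15 = 32
n=6,m=0: even sum, c = 32+0 = 32
n=6,m=1: odd sum, c = 32-1 = 31
n=6,m=2: even sum, c = 31+12 = 43
n=6,m=3: odd sum, c = 43-3 = 40
n=7,m=0: odd sum, c = 40-0 = 40
n=7,m=1: even sum, c = 40+7 = 47
n=7,m=2: odd sum, c = 47-2 = 45
n=7,m=3: even sum, c = 45+21 = 66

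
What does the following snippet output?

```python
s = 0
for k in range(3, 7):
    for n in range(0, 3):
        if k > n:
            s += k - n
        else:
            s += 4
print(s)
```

42

k=3,n=0: 3>0, s = 0+3 = 3
k=3,n=1: 3>1, s = 3+2 = 5
k=3,n=2: 3>2, s = 5+1 = 6
k=4,n=0: 4>0, s = 6+4 = 10
k=4,n=1: 4>1, s = 10+3 = 13
k=4,n=2: 4>2, s = 13+2 = 15
k=5,n=0: 5>0, s = 15+5 = 20
k=5,n=1: 5>1, s = 20+4 = 24
k=5,n=2: 5>2, s = 24+3 = 27
k=6,n=0: 6>0, s = 27+6 = 33
k=6,n=1: 6>1, s = 33+5 = 38
k=6,n=2: 6>2, s = 38+4 = 42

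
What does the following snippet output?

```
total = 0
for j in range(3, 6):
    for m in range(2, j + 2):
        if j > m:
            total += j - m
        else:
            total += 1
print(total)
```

j=3,m=2: 3>2, total = 0+1 = 1
j=3,m=3: not 3>3, total = 1+1 = 2
j=3,m=4: not 3>4, total = 2+1 = 3
j=4,m=2: 4>2, total = 3+2 = 5
j=4,m=3: 4>3, total = 5+1 = 6
j=4,m=4: not 4>4, total = 6+1 = 7
j=4,m=5: not 4>5, total = 7+1 = 8
j=5,m=2: 5>2, total = 8+3 = 11
j=5,m=3: 5>3, total = 11+2 = 13
j=5,m=4: 5>4, total = 13+1 = 14
j=5,m=5: not 5>5, total = 14+1 = 15
j=5,m=6: not 5>6, total = 15+1 = 16

16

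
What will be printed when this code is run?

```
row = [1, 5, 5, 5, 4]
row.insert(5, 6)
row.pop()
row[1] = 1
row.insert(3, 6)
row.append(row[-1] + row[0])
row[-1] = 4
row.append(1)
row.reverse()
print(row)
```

insert 6 at 5 → [1, 5, 5, 5, 4, 6]
pop() removes 6 → [1, 5, 5, 5, 4]
row[1] = 1 → [1, 1, 5, 5, 4]
insert 6 at 3 → [1, 1, 5, 6, 5, 4]
append row[-1]+row[0] = 4+1 = 5 → [1, 1, 5, 6, 5, 4, 5]
row[-1] = 4 → [1, 1, 5, 6, 5, 4, 4]
append 1 → [1, 1, 5, 6, 5, 4, 4, 1]
reverse → [1, 4, 4, 5, 6, 5, 1, 1]

[1, 4, 4, 5, 6, 5, 1, 1]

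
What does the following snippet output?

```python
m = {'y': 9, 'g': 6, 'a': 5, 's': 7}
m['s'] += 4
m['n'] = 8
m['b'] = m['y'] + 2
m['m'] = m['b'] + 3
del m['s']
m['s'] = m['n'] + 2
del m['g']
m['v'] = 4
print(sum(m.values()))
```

61

m['s'] = 7+4 = 11 → {'y': 9, 'g': 6, 'a': 5, 's': 11}
m['n'] = 8 → {'y': 9, 'g': 6, 'a': 5, 's': 11, 'n': 8}
m['b'] = m['y']+2 = 11 → {'y': 9, 'g': 6, 'a': 5, 's': 11, 'n': 8, 'b': 11}
m['m'] = m['b']+3 = 14 → {'y': 9, 'g': 6, 'a': 5, 's': 11, 'n': 8, 'b': 11, 'm': 14}
del 's' → {'y': 9, 'g': 6, 'a': 5, 'n': 8, 'b': 11, 'm': 14}
m['s'] = m['n']+2 = 10 → {'y': 9, 'g': 6, 'a': 5, 'n': 8, 'b': 11, 'm': 14, 's': 10}
del 'g' → {'y': 9, 'a': 5, 'n': 8, 'b': 11, 'm': 14, 's': 10}
m['v'] = 4 → {'y': 9, 'a': 5, 'n': 8, 'b': 11, 'm': 14, 's': 10, 'v': 4}
sum of values = 61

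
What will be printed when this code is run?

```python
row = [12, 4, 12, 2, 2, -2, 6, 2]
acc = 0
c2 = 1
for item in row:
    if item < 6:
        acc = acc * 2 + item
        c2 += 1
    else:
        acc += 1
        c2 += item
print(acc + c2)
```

item=12: not <6, acc = 0+1 = 1; c2=13
item=4: <6, acc = 1*2+4 = 6; c2=14
item=12: not <6, acc = 6+1 = 7; c2=26
item=2: <6, acc = 7*2+2 = 16; c2=27
item=2: <6, acc = 16*2+2 = 34; c2=28
item=-2: <6, acc = 34*2+(-2) = 66; c2=29
item=6: not <6, acc = 66+1 = 67; c2=35
item=2: <6, acc = 67*2+2 = 136; c2=36
acc+c2 = 136+36 = 172

172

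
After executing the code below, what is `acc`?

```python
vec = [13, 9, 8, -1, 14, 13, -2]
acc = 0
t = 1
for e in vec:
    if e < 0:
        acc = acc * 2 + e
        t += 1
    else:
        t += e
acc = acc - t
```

-64

e=13: not <0; t=14
e=9: not <0; t=23
e=8: not <0; t=31
e=-1: <0, acc = 0*2+(-1) = -1; t=32
e=14: not <0; t=46
e=13: not <0; t=59
e=-2: <0, acc = (-1)*2+(-2) = -4; t=60
acc-t = (-4)-60 = -64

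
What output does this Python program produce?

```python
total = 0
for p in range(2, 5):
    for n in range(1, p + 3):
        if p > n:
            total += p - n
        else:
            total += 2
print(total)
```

p=2,n=1: 2>1, total = 0+1 = 1
p=2,n=2: not 2>2, total = 1+2 = 3
p=2,n=3: not 2>3, total = 3+2 = 5
p=2,n=4: not 2>4, total = 5+2 = 7
p=3,n=1: 3>1, total = 7+2 = 9
p=3,n=2: 3>2, total = 9+1 = 10
p=3,n=3: not 3>3, total = 10+2 = 12
p=3,n=4: not 3>4, total = 12+2 = 14
p=3,n=5: not 3>5, total = 14+2 = 16
p=4,n=1: 4>1, total = 16+3 = 19
p=4,n=2: 4>2, total = 19+2 = 21
p=4,n=3: 4>3, total = 21+1 = 22
p=4,n=4: not 4>4, total = 22+2 = 24
p=4,n=5: not 4>5, total = 24+2 = 26
p=4,n=6: not 4>6, total = 26+2 = 28

28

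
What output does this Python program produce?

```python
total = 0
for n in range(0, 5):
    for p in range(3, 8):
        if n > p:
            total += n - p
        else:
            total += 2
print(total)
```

n=0,p=3: not 0>3, total = 0+2 = 2
n=0,p=4: not 0>4, total = 2+2 = 4
n=0,p=5: not 0>5, total = 4+2 = 6
n=0,p=6: not 0>6, total = 6+2 = 8
n=0,p=7: not 0>7, total = 8+2 = 10
n=1,p=3: not 1>3, total = 10+2 = 12
n=1,p=4: not 1>4, total = 12+2 = 14
n=1,p=5: not 1>5, total = 14+2 = 16
n=1,p=6: not 1>6, total = 16+2 = 18
n=1,p=7: not 1>7, total = 18+2 = 20
n=2,p=3: not 2>3, total = 20+2 = 22
n=2,p=4: not 2>4, total = 22+2 = 24
n=2,p=5: not 2>5, total = 24+2 = 26
n=2,p=6: not 2>6, total = 26+2 = 28
n=2,p=7: not 2>7, total = 28+2 = 30
n=3,p=3: not 3>3, total = 30+2 = 32
n=3,p=4: not 3>4, total = 32+2 = 34
n=3,p=5: not 3>5, total = 34+2 = 36
n=3,p=6: not 3>6, total = 36+2 = 38
n=3,p=7: not 3>7, total = 38+2 = 40
n=4,p=3: 4>3, total = 40+1 = 41
n=4,p=4: not 4>4, total = 41+2 = 43
n=4,p=5: not 4>5, total = 43+2 = 45
n=4,p=6: not 4>6, total = 45+2 = 47
n=4,p=7: not 4>7, total = 47+2 = 49

49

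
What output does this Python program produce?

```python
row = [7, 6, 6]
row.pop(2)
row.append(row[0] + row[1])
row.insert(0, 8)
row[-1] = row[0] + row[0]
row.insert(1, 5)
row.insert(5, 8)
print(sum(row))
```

pop(2) removes 6 → [7, 6]
append row[0]+row[1] = 7+6 = 13 → [7, 6, 13]
insert 8 at 0 → [8, 7, 6, 13]
row[-1] = row[0]+row[0] = 8+8 = 16 → [8, 7, 6, 16]
insert 5 at 1 → [8, 5, 7, 6, 16]
insert 8 at 5 → [8, 5, 7, 6, 16, 8]
sum = 50

50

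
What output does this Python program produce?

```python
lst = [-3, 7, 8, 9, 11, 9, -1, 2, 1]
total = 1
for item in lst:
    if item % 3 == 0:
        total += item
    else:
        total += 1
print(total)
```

item=-3: %3==0, total = 1+(-3) = -2
item=7: not %3==0, total = (-2)+1 = -1
item=8: not %3==0, total = (-1)+1 = 0
item=9: %3==0, total = 0+9 = 9
item=11: not %3==0, total = 9+1 = 10
item=9: %3==0, total = 10+9 = 19
item=-1: not %3==0, total = 19+1 = 20
item=2: not %3==0, total = 20+1 = 21
item=1: not %3==0, total = 21+1 = 22

22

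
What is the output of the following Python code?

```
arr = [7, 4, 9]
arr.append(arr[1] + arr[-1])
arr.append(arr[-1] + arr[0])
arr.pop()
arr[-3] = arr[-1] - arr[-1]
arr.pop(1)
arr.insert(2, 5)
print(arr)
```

[7, 9, 5, 13]

append arr[1]+arr[-1] = 4+9 = 13 → [7, 4, 9, 13]
append arr[-1]+arr[0] = 13+7 = 20 → [7, 4, 9, 13, 20]
pop() removes 20 → [7, 4, 9, 13]
arr[-3] = arr[-1]-arr[-1] = 13-13 = 0 → [7, 0, 9, 13]
pop(1) removes 0 → [7, 9, 13]
insert 5 at 2 → [7, 9, 5, 13]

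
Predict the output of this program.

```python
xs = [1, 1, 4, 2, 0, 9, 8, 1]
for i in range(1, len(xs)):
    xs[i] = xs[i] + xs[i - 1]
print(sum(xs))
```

i=1: xs[1] = 1+1 = 2 → [1, 2, 4, 2, 0, 9, 8, 1]
i=2: xs[2] = 4+2 = 6 → [1, 2, 6, 2, 0, 9, 8, 1]
i=3: xs[3] = 2+6 = 8 → [1, 2, 6, 8, 0, 9, 8, 1]
i=4: xs[4] = 0+8 = 8 → [1, 2, 6, 8, 8, 9, 8, 1]
i=5: xs[5] = 9+8 = 17 → [1, 2, 6, 8, 8, 17, 8, 1]
i=6: xs[6] = 8+17 = 25 → [1, 2, 6, 8, 8, 17, 25, 1]
i=7: xs[7] = 1+25 = 26 → [1, 2, 6, 8, 8, 17, 25, 26]
sum = 93

93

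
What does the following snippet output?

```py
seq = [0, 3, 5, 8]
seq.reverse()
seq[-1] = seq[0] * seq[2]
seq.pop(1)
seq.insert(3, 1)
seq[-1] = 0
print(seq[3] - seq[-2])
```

reverse → [8, 5, 3, 0]
seq[-1] = seq[0]*seq[2] = 8*3 = 24 → [8, 5, 3, 24]
pop(1) removes 5 → [8, 3, 24]
insert 1 at 3 → [8, 3, 24, 1]
seq[-1] = 0 → [8, 3, 24, 0]
seq[3]-seq[-2] = 0-24 = -24

-24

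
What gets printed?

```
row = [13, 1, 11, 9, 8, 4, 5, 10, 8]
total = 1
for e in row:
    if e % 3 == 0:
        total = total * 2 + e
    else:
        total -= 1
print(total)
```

0

e=13: not %3==0, total = 1-1 = 0
e=1: not %3==0, total = 0-1 = -1
e=11: not %3==0, total = (-1)-1 = -2
e=9: %3==0, total = (-2)*2+9 = 5
e=8: not %3==0, total = 5-1 = 4
e=4: not %3==0, total = 4-1 = 3
e=5: not %3==0, total = 3-1 = 2
e=10: not %3==0, total = 2-1 = 1
e=8: not %3==0, total = 1-1 = 0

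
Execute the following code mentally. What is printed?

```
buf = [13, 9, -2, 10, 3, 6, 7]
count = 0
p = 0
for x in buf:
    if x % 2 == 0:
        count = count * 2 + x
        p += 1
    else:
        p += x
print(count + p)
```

53

x=13: not even; p=13
x=9: not even; p=22
x=-2: even, count = 0*2+(-2) = -2; p=23
x=10: even, count = (-2)*2+10 = 6; p=24
x=3: not even; p=27
x=6: even, count = 6*2+6 = 18; p=28
x=7: not even; p=35
count+p = 18+35 = 53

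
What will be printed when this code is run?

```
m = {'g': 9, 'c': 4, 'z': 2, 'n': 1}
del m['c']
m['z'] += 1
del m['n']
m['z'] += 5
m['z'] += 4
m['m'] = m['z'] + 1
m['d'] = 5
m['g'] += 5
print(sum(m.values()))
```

44

del 'c' → {'g': 9, 'z': 2, 'n': 1}
m['z'] = 2+1 = 3 → {'g': 9, 'z': 3, 'n': 1}
del 'n' → {'g': 9, 'z': 3}
m['z'] = 3+5 = 8 → {'g': 9, 'z': 8}
m['z'] = 8+4 = 12 → {'g': 9, 'z': 12}
m['m'] = m['z']+1 = 13 → {'g': 9, 'z': 12, 'm': 13}
m['d'] = 5 → {'g': 9, 'z': 12, 'm': 13, 'd': 5}
m['g'] = 9+5 = 14 → {'g': 14, 'z': 12, 'm': 13, 'd': 5}
sum of values = 44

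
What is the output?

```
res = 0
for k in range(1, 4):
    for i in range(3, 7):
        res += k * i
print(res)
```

k=1,i=3: res = 0+3 = 3
k=1,i=4: res = 3+4 = 7
k=1,i=5: res = 7+5 = 12
k=1,i=6: res = 12+6 = 18
k=2,i=3: res = 18+6 = 24
k=2,i=4: res = 24+8 = 32
k=2,i=5: res = 32+10 = 42
k=2,i=6: res = 42+12 = 54
k=3,i=3: res = 54+9 = 63
k=3,i=4: res = 63+12 = 75
k=3,i=5: res = 75+15 = 90
k=3,i=6: res = 90+18 = 108

108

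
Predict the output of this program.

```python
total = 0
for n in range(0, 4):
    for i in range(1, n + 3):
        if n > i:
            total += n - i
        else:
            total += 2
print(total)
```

26

n=0,i=1: not 0>1, total = 0+2 = 2
n=0,i=2: not 0>2, total = 2+2 = 4
n=1,i=1: not 1>1, total = 4+2 = 6
n=1,i=2: not 1>2, total = 6+2 = 8
n=1,i=3: not 1>3, total = 8+2 = 10
n=2,i=1: 2>1, total = 10+1 = 11
n=2,i=2: not 2>2, total = 11+2 = 13
n=2,i=3: not 2>3, total = 13+2 = 15
n=2,i=4: not 2>4, total = 15+2 = 17
n=3,i=1: 3>1, total = 17+2 = 19
n=3,i=2: 3>2, total = 19+1 = 20
n=3,i=3: not 3>3, total = 20+2 = 22
n=3,i=4: not 3>4, total = 22+2 = 24
n=3,i=5: not 3>5, total = 24+2 = 26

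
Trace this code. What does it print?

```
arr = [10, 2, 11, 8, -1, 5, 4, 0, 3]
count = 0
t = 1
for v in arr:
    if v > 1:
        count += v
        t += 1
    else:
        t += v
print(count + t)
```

v=10: >1, count = 0+10 = 10; t=2
v=2: >1, count = 10+2 = 12; t=3
v=11: >1, count = 12+11 = 23; t=4
v=8: >1, count = 23+8 = 31; t=5
v=-1: not >1; t=4
v=5: >1, count = 31+5 = 36; t=5
v=4: >1, count = 36+4 = 40; t=6
v=0: not >1; t=6
v=3: >1, count = 40+3 = 43; t=7
count+t = 43+7 = 50

50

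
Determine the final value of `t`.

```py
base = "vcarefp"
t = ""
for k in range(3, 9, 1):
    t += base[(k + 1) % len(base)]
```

k=3: add base[4]='e' → 'e'
k=4: add base[5]='f' → 'ef'
k=5: add base[6]='p' → 'efp'
k=6: add base[0]='v' → 'efpv'
k=7: add base[1]='c' → 'efpvc'
k=8: add base[2]='a' → 'efpvca'

'efpvca'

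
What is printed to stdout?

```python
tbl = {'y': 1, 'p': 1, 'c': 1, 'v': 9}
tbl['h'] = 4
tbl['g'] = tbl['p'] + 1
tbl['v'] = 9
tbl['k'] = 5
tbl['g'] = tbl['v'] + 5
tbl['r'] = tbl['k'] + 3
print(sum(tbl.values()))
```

43

tbl['h'] = 4 → {'y': 1, 'p': 1, 'c': 1, 'v': 9, 'h': 4}
tbl['g'] = tbl['p']+1 = 2 → {'y': 1, 'p': 1, 'c': 1, 'v': 9, 'h': 4, 'g': 2}
tbl['v'] = 9 → {'y': 1, 'p': 1, 'c': 1, 'v': 9, 'h': 4, 'g': 2}
tbl['k'] = 5 → {'y': 1, 'p': 1, 'c': 1, 'v': 9, 'h': 4, 'g': 2, 'k': 5}
tbl['g'] = tbl['v']+5 = 14 → {'y': 1, 'p': 1, 'c': 1, 'v': 9, 'h': 4, 'g': 14, 'k': 5}
tbl['r'] = tbl['k']+3 = 8 → {'y': 1, 'p': 1, 'c': 1, 'v': 9, 'h': 4, 'g': 14, 'k': 5, 'r': 8}
sum of values = 43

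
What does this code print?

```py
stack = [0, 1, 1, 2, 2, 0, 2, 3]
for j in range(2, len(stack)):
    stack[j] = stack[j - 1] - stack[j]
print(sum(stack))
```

j=2: stack[2] = 1-1 = 0 → [0, 1, 0, 2, 2, 0, 2, 3]
j=3: stack[3] = 0-2 = -2 → [0, 1, 0, -2, 2, 0, 2, 3]
j=4: stack[4] = (-2)-2 = -4 → [0, 1, 0, -2, -4, 0, 2, 3]
j=5: stack[5] = (-4)-0 = -4 → [0, 1, 0, -2, -4, -4, 2, 3]
j=6: stack[6] = (-4)-2 = -6 → [0, 1, 0, -2, -4, -4, -6, 3]
j=7: stack[7] = (-6)-3 = -9 → [0, 1, 0, -2, -4, -4, -6, -9]
sum = -24

-24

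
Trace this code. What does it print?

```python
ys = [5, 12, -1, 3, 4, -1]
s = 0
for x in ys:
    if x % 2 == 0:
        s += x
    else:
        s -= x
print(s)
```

10

x=5: not even, s = 0-5 = -5
x=12: even, s = (-5)+12 = 7
x=-1: not even, s = 7-(-1) = 8
x=3: not even, s = 8-3 = 5
x=4: even, s = 5+4 = 9
x=-1: not even, s = 9-(-1) = 10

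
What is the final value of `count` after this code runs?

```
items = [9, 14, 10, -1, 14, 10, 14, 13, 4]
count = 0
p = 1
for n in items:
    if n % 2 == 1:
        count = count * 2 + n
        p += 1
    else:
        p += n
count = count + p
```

117

n=9: odd, count = 0*2+9 = 9; p=2
n=14: not odd; p=16
n=10: not odd; p=26
n=-1: odd, count = 9*2+(-1) = 17; p=27
n=14: not odd; p=41
n=10: not odd; p=51
n=14: not odd; p=65
n=13: odd, count = 17*2+13 = 47; p=66
n=4: not odd; p=70
count+p = 47+70 = 117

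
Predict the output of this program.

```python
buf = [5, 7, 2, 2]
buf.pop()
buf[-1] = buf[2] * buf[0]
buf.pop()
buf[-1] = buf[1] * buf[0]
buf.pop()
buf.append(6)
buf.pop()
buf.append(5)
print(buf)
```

[5, 5]

pop() removes 2 → [5, 7, 2]
buf[-1] = buf[2]*buf[0] = 2*5 = 10 → [5, 7, 10]
pop() removes 10 → [5, 7]
buf[-1] = buf[1]*buf[0] = 7*5 = 35 → [5, 35]
pop() removes 35 → [5]
append 6 → [5, 6]
pop() removes 6 → [5]
append 5 → [5, 5]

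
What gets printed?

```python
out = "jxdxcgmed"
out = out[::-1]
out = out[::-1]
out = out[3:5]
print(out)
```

xc

reverse → 'demgcxdxj'
reverse → 'jxdxcgmed'
slice [3:5] → 'xc'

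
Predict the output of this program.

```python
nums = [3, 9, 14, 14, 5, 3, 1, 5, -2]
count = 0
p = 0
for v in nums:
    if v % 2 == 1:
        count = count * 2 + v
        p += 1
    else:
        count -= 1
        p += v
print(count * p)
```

v=3: odd, count = 0*2+3 = 3; p=1
v=9: odd, count = 3*2+9 = 15; p=2
v=14: not odd, count = 15-1 = 14; p=16
v=14: not odd, count = 14-1 = 13; p=30
v=5: odd, count = 13*2+5 = 31; p=31
v=3: odd, count = 31*2+3 = 65; p=32
v=1: odd, count = 65*2+1 = 131; p=33
v=5: odd, count = 131*2+5 = 267; p=34
v=-2: not odd, count = 267-1 = 266; p=32
count*p = 266*32 = 8512

8512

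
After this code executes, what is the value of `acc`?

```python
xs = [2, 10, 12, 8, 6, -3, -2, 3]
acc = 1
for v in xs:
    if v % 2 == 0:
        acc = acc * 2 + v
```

426

v=2: even, acc = 1*2+2 = 4
v=10: even, acc = 4*2+10 = 18
v=12: even, acc = 18*2+12 = 48
v=8: even, acc = 48*2+8 = 104
v=6: even, acc = 104*2+6 = 214
v=-3: not even
v=-2: even, acc = 214*2+(-2) = 426
v=3: not even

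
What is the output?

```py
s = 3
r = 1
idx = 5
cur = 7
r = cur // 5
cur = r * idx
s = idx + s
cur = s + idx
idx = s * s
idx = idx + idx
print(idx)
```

128

r = 7//5 = 1
cur = 1*5 = 5
s = 5+3 = 8
cur = 8+5 = 13
idx = 8*8 = 64
idx = 64+64 = 128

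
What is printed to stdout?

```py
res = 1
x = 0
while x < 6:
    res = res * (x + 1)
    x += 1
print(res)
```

720

x=0: res = 1*1 = 1
x=1: res = 1*2 = 2
x=2: res = 2*3 = 6
x=3: res = 6*4 = 24
x=4: res = 24*5 = 120
x=5: res = 120*6 = 720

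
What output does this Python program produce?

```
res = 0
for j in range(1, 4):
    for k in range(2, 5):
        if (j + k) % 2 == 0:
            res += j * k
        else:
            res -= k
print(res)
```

9

j=1,k=2: odd sum, res = 0-2 = -2
j=1,k=3: even sum, res = (-2)+3 = 1
j=1,k=4: odd sum, res = 1-4 = -3
j=2,k=2: even sum, res = (-3)+4 = 1
j=2,k=3: odd sum, res = 1-3 = -2
j=2,k=4: even sum, res = (-2)+8 = 6
j=3,k=2: odd sum, res = 6-2 = 4
j=3,k=3: even sum, res = 4+9 = 13
j=3,k=4: odd sum, res = 13-4 = 9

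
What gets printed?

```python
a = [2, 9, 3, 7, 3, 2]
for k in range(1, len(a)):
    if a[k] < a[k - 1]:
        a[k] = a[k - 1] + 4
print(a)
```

k=1: 9>=2, unchanged → [2, 9, 3, 7, 3, 2]
k=2: 3<9, a[2] = 9+4 = 13 → [2, 9, 13, 7, 3, 2]
k=3: 7<13, a[3] = 13+4 = 17 → [2, 9, 13, 17, 3, 2]
k=4: 3<17, a[4] = 17+4 = 21 → [2, 9, 13, 17, 21, 2]
k=5: 2<21, a[5] = 21+4 = 25 → [2, 9, 13, 17, 21, 25]

[2, 9, 13, 17, 21, 25]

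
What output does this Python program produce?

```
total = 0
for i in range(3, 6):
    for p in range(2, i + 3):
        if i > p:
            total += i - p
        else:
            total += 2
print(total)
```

i=3,p=2: 3>2, total = 0+1 = 1
i=3,p=3: not 3>3, total = 1+2 = 3
i=3,p=4: not 3>4, total = 3+2 = 5
i=3,p=5: not 3>5, total = 5+2 = 7
i=4,p=2: 4>2, total = 7+2 = 9
i=4,p=3: 4>3, total = 9+1 = 10
i=4,p=4: not 4>4, total = 10+2 = 12
i=4,p=5: not 4>5, total = 12+2 = 14
i=4,p=6: not 4>6, total = 14+2 = 16
i=5,p=2: 5>2, total = 16+3 = 19
i=5,p=3: 5>3, total = 19+2 = 21
i=5,p=4: 5>4, total = 21+1 = 22
i=5,p=5: not 5>5, total = 22+2 = 24
i=5,p=6: not 5>6, total = 24+2 = 26
i=5,p=7: not 5>7, total = 26+2 = 28

28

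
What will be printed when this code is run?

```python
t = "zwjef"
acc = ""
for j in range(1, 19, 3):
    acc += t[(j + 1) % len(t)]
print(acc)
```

jzewfj

j=1: add t[2]='j' → 'j'
j=4: add t[0]='z' → 'jz'
j=7: add t[3]='e' → 'jze'
j=10: add t[1]='w' → 'jzew'
j=13: add t[4]='f' → 'jzewf'
j=16: add t[2]='j' → 'jzewfj'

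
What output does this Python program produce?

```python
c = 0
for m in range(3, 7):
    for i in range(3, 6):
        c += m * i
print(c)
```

m=3,i=3: c = 0+9 = 9
m=3,i=4: c = 9+12 = 21
m=3,i=5: c = 21+15 = 36
m=4,i=3: c = 36+12 = 48
m=4,i=4: c = 48+16 = 64
m=4,i=5: c = 64+20 = 84
m=5,i=3: c = 84+15 = 99
m=5,i=4: c = 99+20 = 119
m=5,i=5: c = 119+25 = 144
m=6,i=3: c = 144+18 = 162
m=6,i=4: c = 162+24 = 186
m=6,i=5: c = 186+30 = 216

216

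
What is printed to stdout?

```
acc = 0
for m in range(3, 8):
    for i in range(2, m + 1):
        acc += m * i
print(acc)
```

430

m=3,i=2: acc = 0+6 = 6
m=3,i=3: acc = 6+9 = 15
m=4,i=2: acc = 15+8 = 23
m=4,i=3: acc = 23+12 = 35
m=4,i=4: acc = 35+16 = 51
m=5,i=2: acc = 51+10 = 61
m=5,i=3: acc = 61+15 = 76
m=5,i=4: acc = 76+20 = 96
m=5,i=5: acc = 96+25 = 121
m=6,i=2: acc = 121+12 = 133
m=6,i=3: acc = 133+18 = 151
m=6,i=4: acc = 151+24 = 175
m=6,i=5: acc = 175+30 = 205
m=6,i=6: acc = 205+36 = 241
m=7,i=2: acc = 241+14 = 255
m=7,i=3: acc = 255+21 = 276
m=7,i=4: acc = 276+28 = 304
m=7,i=5: acc = 304+35 = 339
m=7,i=6: acc = 339+42 = 381
m=7,i=7: acc = 381+49 = 430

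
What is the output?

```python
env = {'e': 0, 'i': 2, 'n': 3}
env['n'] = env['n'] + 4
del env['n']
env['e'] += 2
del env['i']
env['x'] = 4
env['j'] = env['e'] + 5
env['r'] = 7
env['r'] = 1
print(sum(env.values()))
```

14

env['n'] = env['n']+4 = 7 → {'e': 0, 'i': 2, 'n': 7}
del 'n' → {'e': 0, 'i': 2}
env['e'] = 0+2 = 2 → {'e': 2, 'i': 2}
del 'i' → {'e': 2}
env['x'] = 4 → {'e': 2, 'x': 4}
env['j'] = env['e']+5 = 7 → {'e': 2, 'x': 4, 'j': 7}
env['r'] = 7 → {'e': 2, 'x': 4, 'j': 7, 'r': 7}
env['r'] = 1 → {'e': 2, 'x': 4, 'j': 7, 'r': 1}
sum of values = 14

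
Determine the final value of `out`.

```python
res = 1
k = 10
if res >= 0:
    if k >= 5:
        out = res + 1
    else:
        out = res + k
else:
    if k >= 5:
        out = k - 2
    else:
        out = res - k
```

res=1, k=10
res >= 0 is True; k >= 5 is True
→ out = res + 1 = 2

2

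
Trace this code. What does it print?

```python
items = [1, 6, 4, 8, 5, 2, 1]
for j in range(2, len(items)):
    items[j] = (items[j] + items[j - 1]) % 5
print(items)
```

[1, 6, 0, 3, 3, 0, 1]

j=2: items[2] = (4+6)%5 = 0 → [1, 6, 0, 8, 5, 2, 1]
j=3: items[3] = (8+0)%5 = 3 → [1, 6, 0, 3, 5, 2, 1]
j=4: items[4] = (5+3)%5 = 3 → [1, 6, 0, 3, 3, 2, 1]
j=5: items[5] = (2+3)%5 = 0 → [1, 6, 0, 3, 3, 0, 1]
j=6: items[6] = (1+0)%5 = 1 → [1, 6, 0, 3, 3, 0, 1]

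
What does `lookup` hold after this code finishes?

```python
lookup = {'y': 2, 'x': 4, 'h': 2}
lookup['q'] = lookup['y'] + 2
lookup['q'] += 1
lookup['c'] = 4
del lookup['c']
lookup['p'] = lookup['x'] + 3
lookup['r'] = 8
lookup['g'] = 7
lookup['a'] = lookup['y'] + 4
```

lookup['q'] = lookup['y']+2 = 4 → {'y': 2, 'x': 4, 'h': 2, 'q': 4}
lookup['q'] = 4+1 = 5 → {'y': 2, 'x': 4, 'h': 2, 'q': 5}
lookup['c'] = 4 → {'y': 2, 'x': 4, 'h': 2, 'q': 5, 'c': 4}
del 'c' → {'y': 2, 'x': 4, 'h': 2, 'q': 5}
lookup['p'] = lookup['x']+3 = 7 → {'y': 2, 'x': 4, 'h': 2, 'q': 5, 'p': 7}
lookup['r'] = 8 → {'y': 2, 'x': 4, 'h': 2, 'q': 5, 'p': 7, 'r': 8}
lookup['g'] = 7 → {'y': 2, 'x': 4, 'h': 2, 'q': 5, 'p': 7, 'r': 8, 'g': 7}
lookup['a'] = lookup['y']+4 = 6 → {'y': 2, 'x': 4, 'h': 2, 'q': 5, 'p': 7, 'r': 8, 'g': 7, 'a': 6}

{'y': 2, 'x': 4, 'h': 2, 'q': 5, 'p': 7, 'r': 8, 'g': 7, 'a': 6}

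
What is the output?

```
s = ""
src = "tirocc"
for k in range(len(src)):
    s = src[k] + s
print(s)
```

ccorit

k=0: prepend 't' → 't'
k=1: prepend 'i' → 'it'
k=2: prepend 'r' → 'rit'
k=3: prepend 'o' → 'orit'
k=4: prepend 'c' → 'corit'
k=5: prepend 'c' → 'ccorit'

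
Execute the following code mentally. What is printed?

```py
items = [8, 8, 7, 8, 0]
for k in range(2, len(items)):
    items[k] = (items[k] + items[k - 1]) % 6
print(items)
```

[8, 8, 3, 5, 5]

k=2: items[2] = (7+8)%6 = 3 → [8, 8, 3, 8, 0]
k=3: items[3] = (8+3)%6 = 5 → [8, 8, 3, 5, 0]
k=4: items[4] = (0+5)%6 = 5 → [8, 8, 3, 5, 5]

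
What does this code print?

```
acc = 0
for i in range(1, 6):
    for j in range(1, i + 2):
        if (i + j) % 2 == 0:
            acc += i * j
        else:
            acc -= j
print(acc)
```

53

i=1,j=1: even sum, acc = 0+1 = 1
i=1,j=2: odd sum, acc = 1-2 = -1
i=2,j=1: odd sum, acc = (-1)-1 = -2
i=2,j=2: even sum, acc = (-2)+4 = 2
i=2,j=3: odd sum, acc = 2-3 = -1
i=3,j=1: even sum, acc = (-1)+3 = 2
i=3,j=2: odd sum, acc = 2-2 = 0
i=3,j=3: even sum, acc = 0+9 = 9
i=3,j=4: odd sum, acc = 9-4 = 5
i=4,j=1: odd sum, acc = 5-1 = 4
i=4,j=2: even sum, acc = 4+8 = 12
i=4,j=3: odd sum, acc = 12-3 = 9
i=4,j=4: even sum, acc = 9+16 = 25
i=4,j=5: odd sum, acc = 25-5 = 20
i=5,j=1: even sum, acc = 20+5 = 25
i=5,j=2: odd sum, acc = 25-2 = 23
i=5,j=3: even sum, acc = 23+15 = 38
i=5,j=4: odd sum, acc = 38-4 = 34
i=5,j=5: even sum, acc = 34+25 = 59
i=5,j=6: odd sum, acc = 59-6 = 53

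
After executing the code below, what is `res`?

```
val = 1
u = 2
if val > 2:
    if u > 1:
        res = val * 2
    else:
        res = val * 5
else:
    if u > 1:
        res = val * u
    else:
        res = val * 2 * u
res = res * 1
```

val=1, u=2
val > 2 is False; u > 1 is True
→ res = val * u = 2
res = 2*1 = 2

2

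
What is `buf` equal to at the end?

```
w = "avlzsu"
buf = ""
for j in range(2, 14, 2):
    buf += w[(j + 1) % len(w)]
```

'zuvzuv'

j=2: add w[3]='z' → 'z'
j=4: add w[5]='u' → 'zu'
j=6: add w[1]='v' → 'zuv'
j=8: add w[3]='z' → 'zuvz'
j=10: add w[5]='u' → 'zuvzu'
j=12: add w[1]='v' → 'zuvzuv'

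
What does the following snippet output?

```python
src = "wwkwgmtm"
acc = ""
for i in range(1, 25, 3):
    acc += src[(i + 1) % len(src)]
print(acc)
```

i=1: add src[2]='k' → 'k'
i=4: add src[5]='m' → 'km'
i=7: add src[0]='w' → 'kmw'
i=10: add src[3]='w' → 'kmww'
i=13: add src[6]='t' → 'kmwwt'
i=16: add src[1]='w' → 'kmwwtw'
i=19: add src[4]='g' → 'kmwwtwg'
i=22: add src[7]='m' → 'kmwwtwgm'

kmwwtwgm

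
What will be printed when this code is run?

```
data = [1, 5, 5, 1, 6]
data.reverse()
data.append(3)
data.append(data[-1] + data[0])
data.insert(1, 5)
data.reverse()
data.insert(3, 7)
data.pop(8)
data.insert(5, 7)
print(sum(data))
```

43

reverse → [6, 1, 5, 5, 1]
append 3 → [6, 1, 5, 5, 1, 3]
append data[-1]+data[0] = 3+6 = 9 → [6, 1, 5, 5, 1, 3, 9]
insert 5 at 1 → [6, 5, 1, 5, 5, 1, 3, 9]
reverse → [9, 3, 1, 5, 5, 1, 5, 6]
insert 7 at 3 → [9, 3, 1, 7, 5, 5, 1, 5, 6]
pop(8) removes 6 → [9, 3, 1, 7, 5, 5, 1, 5]
insert 7 at 5 → [9, 3, 1, 7, 5, 7, 5, 1, 5]
sum = 43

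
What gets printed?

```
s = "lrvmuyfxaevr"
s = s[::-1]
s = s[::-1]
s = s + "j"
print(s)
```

lrvmuyfxaevrj

reverse → 'rveaxfyumvrl'
reverse → 'lrvmuyfxaevr'
+ 'j' → 'lrvmuyfxaevrj'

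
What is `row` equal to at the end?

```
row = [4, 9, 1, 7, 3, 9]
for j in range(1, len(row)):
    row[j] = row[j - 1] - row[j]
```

[4, -5, -6, -13, -16, -25]

j=1: row[1] = 4-9 = -5 → [4, -5, 1, 7, 3, 9]
j=2: row[2] = (-5)-1 = -6 → [4, -5, -6, 7, 3, 9]
j=3: row[3] = (-6)-7 = -13 → [4, -5, -6, -13, 3, 9]
j=4: row[4] = (-13)-3 = -16 → [4, -5, -6, -13, -16, 9]
j=5: row[5] = (-16)-9 = -25 → [4, -5, -6, -13, -16, -25]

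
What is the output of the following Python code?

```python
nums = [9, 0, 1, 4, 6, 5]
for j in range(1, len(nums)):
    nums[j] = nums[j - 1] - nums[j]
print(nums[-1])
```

j=1: nums[1] = 9-0 = 9 → [9, 9, 1, 4, 6, 5]
j=2: nums[2] = 9-1 = 8 → [9, 9, 8, 4, 6, 5]
j=3: nums[3] = 8-4 = 4 → [9, 9, 8, 4, 6, 5]
j=4: nums[4] = 4-6 = -2 → [9, 9, 8, 4, -2, 5]
j=5: nums[5] = (-2)-5 = -7 → [9, 9, 8, 4, -2, -7]

-7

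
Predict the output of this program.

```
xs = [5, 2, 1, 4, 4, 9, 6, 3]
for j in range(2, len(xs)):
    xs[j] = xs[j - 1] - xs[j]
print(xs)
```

[5, 2, 1, -3, -7, -16, -22, -25]

j=2: xs[2] = 2-1 = 1 → [5, 2, 1, 4, 4, 9, 6, 3]
j=3: xs[3] = 1-4 = -3 → [5, 2, 1, -3, 4, 9, 6, 3]
j=4: xs[4] = (-3)-4 = -7 → [5, 2, 1, -3, -7, 9, 6, 3]
j=5: xs[5] = (-7)-9 = -16 → [5, 2, 1, -3, -7, -16, 6, 3]
j=6: xs[6] = (-16)-6 = -22 → [5, 2, 1, -3, -7, -16, -22, 3]
j=7: xs[7] = (-22)-3 = -25 → [5, 2, 1, -3, -7, -16, -22, -25]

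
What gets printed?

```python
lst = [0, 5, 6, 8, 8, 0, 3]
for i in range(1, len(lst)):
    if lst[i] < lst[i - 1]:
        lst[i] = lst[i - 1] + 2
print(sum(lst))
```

49

i=1: 5>=0, unchanged → [0, 5, 6, 8, 8, 0, 3]
i=2: 6>=5, unchanged → [0, 5, 6, 8, 8, 0, 3]
i=3: 8>=6, unchanged → [0, 5, 6, 8, 8, 0, 3]
i=4: 8>=8, unchanged → [0, 5, 6, 8, 8, 0, 3]
i=5: 0<8, lst[5] = 8+2 = 10 → [0, 5, 6, 8, 8, 10, 3]
i=6: 3<10, lst[6] = 10+2 = 12 → [0, 5, 6, 8, 8, 10, 12]
sum = 49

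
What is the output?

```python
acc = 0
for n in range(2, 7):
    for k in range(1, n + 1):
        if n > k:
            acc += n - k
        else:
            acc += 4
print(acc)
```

n=2,k=1: 2>1, acc = 0+1 = 1
n=2,k=2: not 2>2, acc = 1+4 = 5
n=3,k=1: 3>1, acc = 5+2 = 7
n=3,k=2: 3>2, acc = 7+1 = 8
n=3,k=3: not 3>3, acc = 8+4 = 12
n=4,k=1: 4>1, acc = 12+3 = 15
n=4,k=2: 4>2, acc = 15+2 = 17
n=4,k=3: 4>3, acc = 17+1 = 18
n=4,k=4: not 4>4, acc = 18+4 = 22
n=5,k=1: 5>1, acc = 22+4 = 26
n=5,k=2: 5>2, acc = 26+3 = 29
n=5,k=3: 5>3, acc = 29+2 = 31
n=5,k=4: 5>4, acc = 31+1 = 32
n=5,k=5: not 5>5, acc = 32+4 = 36
n=6,k=1: 6>1, acc = 36+5 = 41
n=6,k=2: 6>2, acc = 41+4 = 45
n=6,k=3: 6>3, acc = 45+3 = 48
n=6,k=4: 6>4, acc = 48+2 = 50
n=6,k=5: 6>5, acc = 50+1 = 51
n=6,k=6: not 6>6, acc = 51+4 = 55

55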